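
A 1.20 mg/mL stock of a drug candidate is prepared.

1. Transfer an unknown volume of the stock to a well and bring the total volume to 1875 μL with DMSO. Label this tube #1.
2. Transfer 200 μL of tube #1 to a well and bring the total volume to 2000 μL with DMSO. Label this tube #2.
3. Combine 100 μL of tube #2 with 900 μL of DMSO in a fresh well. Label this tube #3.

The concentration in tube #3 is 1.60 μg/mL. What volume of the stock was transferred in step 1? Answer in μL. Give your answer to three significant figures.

Step 1: v brought to 1875 μL → factor = 1875 μL/v
Step 2: 200 μL brought to 2000 μL → factor 2000/200 = 10
Step 3: 100 μL + 900 μL = 1000 μL total → factor 1000/100 = 10
Product of known-step factors = 100
Overall factor = 1.20 mg/mL / (1.60 μg/mL) = 750
Step-1 factor = 750 / 100 = 7.5
v = 1875 μL / 7.5 = 250 μL

250 μL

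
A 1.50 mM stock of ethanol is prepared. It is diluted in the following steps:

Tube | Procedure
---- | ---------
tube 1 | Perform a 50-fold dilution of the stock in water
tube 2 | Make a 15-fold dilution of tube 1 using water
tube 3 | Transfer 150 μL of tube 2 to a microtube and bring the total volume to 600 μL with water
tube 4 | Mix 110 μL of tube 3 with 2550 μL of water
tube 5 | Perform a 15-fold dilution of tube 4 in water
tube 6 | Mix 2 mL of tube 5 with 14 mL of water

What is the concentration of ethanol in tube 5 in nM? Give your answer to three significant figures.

Step 1: 50-fold → factor 50
Step 2: 15-fold → factor 15
Step 3: 150 μL brought to 600 μL → factor 600/150 = 4
Step 4: 110 μL + 2550 μL = 2660 μL total → factor 2660/110 = 24.182
Step 5: 15-fold → factor 15
Dilution factor through tube 5 = 50 × 15 × 4 × 24.182 × 15 = 1.0882 × 10^6
[tube 5] = 1.50 mM / 1.0882 × 10^6 = 1.378 × 10^-6 mM = 1.38 nM

1.38 nM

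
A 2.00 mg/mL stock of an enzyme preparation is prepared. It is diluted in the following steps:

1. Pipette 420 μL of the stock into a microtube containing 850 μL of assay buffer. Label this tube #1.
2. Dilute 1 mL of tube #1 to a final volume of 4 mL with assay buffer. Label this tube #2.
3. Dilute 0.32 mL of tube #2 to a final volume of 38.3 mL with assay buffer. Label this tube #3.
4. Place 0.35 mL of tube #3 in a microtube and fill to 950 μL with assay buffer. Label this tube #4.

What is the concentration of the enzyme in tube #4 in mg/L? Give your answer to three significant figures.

Step 1: 420 μL + 850 μL = 1270 μL total → factor 1270/420 = 3.0238
Step 2: 1 mL brought to 4 mL → factor 4/1 = 4
Step 3: 0.32 mL brought to 38.3 mL → factor 38.3/0.32 = 119.69
Step 4: 0.35 mL brought to 950 μL → factor 0.95/0.35 = 2.7143
Dilution factor through tube #4 = 3.0238 × 4 × 119.69 × 2.7143 = 3929.3
[tube #4] = 2.00 mg/mL / 3929.3 = 0.0005090 mg/mL = 0.509 mg/L

0.509 mg/L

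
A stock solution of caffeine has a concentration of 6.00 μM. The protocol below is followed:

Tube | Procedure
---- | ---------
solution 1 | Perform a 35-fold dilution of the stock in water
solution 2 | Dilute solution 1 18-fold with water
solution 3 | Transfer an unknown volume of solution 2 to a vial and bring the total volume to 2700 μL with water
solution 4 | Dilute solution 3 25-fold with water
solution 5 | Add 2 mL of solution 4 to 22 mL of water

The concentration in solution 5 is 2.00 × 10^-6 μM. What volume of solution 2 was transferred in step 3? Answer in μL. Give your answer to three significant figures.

Step 1: 35-fold → factor 35
Step 2: 18-fold → factor 18
Step 3: v brought to 2700 μL → factor = 2700 μL/v
Step 4: 25-fold → factor 25
Step 5: 2 mL + 22 mL = 24 mL total → factor 24/2 = 12
Product of known-step factors = 1.89 × 10^5
Overall factor = 6.00 μM / (2.00 × 10^-6 μM) = 3 × 10^6
Step-3 factor = 3 × 10^6 / 1.89 × 10^5 = 15.873
v = 2700 μL / 15.873 = 170 μL

170 μL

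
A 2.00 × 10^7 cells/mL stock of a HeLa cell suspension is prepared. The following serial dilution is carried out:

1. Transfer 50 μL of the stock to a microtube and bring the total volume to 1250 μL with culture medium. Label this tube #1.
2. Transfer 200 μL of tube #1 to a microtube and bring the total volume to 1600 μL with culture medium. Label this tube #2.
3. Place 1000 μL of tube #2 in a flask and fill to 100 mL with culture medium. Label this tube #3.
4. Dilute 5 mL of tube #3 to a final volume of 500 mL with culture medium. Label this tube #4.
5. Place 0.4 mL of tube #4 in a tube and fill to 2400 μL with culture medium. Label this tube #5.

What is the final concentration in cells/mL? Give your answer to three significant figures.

Step 1: 50 μL brought to 1250 μL → factor 1250/50 = 25
Step 2: 200 μL brought to 1600 μL → factor 1600/200 = 8
Step 3: 1000 μL brought to 100 mL → factor 1 × 10^5/1000 = 100
Step 4: 5 mL brought to 500 mL → factor 500/5 = 100
Step 5: 0.4 mL brought to 2400 μL → factor 2.4/0.4 = 6
Overall dilution factor = 25 × 8 × 100 × 100 × 6 = 1.2 × 10^7
Final = 2.00 × 10^7 cells/mL / 1.2 × 10^7 = 1.67 cells/mL

1.67 cells/mL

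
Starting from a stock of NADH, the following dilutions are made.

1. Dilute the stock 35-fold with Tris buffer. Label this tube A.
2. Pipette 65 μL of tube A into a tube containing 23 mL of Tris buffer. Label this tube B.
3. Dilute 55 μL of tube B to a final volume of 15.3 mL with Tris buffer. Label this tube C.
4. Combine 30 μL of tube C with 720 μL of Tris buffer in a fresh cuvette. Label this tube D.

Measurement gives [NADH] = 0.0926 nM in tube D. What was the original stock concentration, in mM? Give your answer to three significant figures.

Step 1: 35-fold → factor 35
Step 2: 65 μL + 23 mL = 23065 μL total → factor 23065/65 = 354.85
Step 3: 55 μL brought to 15.3 mL → factor 15300/55 = 278.18
Step 4: 30 μL + 720 μL = 750 μL total → factor 750/30 = 25
Overall dilution factor = 35 × 354.85 × 278.18 × 25 = 8.6373 × 10^7
Stock = 0.0926 nM × 8.6373 × 10^7 = 7.998 × 10^6 nM = 8.00 mM

8.00 mM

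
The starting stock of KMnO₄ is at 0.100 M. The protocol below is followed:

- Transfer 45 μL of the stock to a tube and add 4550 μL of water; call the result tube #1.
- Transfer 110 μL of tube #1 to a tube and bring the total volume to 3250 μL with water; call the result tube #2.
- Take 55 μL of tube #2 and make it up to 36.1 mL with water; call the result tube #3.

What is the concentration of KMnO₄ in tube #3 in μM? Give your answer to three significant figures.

0.0505 μM

Step 1: 45 μL + 4550 μL = 4595 μL total → factor 4595/45 = 102.11
Step 2: 110 μL brought to 3250 μL → factor 3250/110 = 29.545
Step 3: 55 μL brought to 36.1 mL → factor 36100/55 = 656.36
Overall dilution factor = 102.11 × 29.545 × 656.36 = 1.9802 × 10^6
Final = 0.100 M / 1.9802 × 10^6 = 5.050 × 10^-8 M = 0.0505 μM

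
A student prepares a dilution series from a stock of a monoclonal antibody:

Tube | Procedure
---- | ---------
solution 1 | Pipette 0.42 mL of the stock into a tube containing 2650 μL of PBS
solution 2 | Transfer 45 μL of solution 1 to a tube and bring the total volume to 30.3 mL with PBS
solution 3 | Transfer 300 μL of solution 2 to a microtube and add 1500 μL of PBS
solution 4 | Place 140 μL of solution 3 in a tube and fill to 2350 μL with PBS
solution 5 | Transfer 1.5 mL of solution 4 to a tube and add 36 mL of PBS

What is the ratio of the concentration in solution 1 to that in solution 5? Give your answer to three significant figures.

Step 1: 0.42 mL + 2650 μL = 3.07 mL total → factor 3.07/0.42 = 7.3095
Step 2: 45 μL brought to 30.3 mL → factor 30300/45 = 673.33
Step 3: 300 μL + 1500 μL = 1800 μL total → factor 1800/300 = 6
Step 4: 140 μL brought to 2350 μL → factor 2350/140 = 16.786
Step 5: 1.5 mL + 36 mL = 37.5 mL total → factor 37.5/1.5 = 25
Dilution factor to solution 1 = 7.3095; to solution 5 = 1.2392 × 10^7
[solution 1]/[solution 5] = (factor to solution 5)/(factor to solution 1) = 1.2392 × 10^7/7.3095 = 1.70 × 10^6

1.70 × 10^6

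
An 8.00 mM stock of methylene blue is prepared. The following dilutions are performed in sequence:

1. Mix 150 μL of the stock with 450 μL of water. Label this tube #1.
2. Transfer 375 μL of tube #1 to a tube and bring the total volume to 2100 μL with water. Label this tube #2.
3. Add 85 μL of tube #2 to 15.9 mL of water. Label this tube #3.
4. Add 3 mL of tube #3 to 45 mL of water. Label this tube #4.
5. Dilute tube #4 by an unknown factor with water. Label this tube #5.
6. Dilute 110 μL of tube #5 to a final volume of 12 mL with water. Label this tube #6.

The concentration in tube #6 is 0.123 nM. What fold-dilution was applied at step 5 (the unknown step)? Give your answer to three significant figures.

Step 1: 150 μL + 450 μL = 600 μL total → factor 600/150 = 4
Step 2: 375 μL brought to 2100 μL → factor 2100/375 = 5.6
Step 3: 85 μL + 15.9 mL = 15985 μL total → factor 15985/85 = 188.06
Step 4: 3 mL + 45 mL = 48 mL total → factor 48/3 = 16
Step 5: unknown factor x
Step 6: 110 μL brought to 12 mL → factor 12000/110 = 109.09
Product of known-step factors = 7.3528 × 10^6
Overall factor = 8.00 mM / (0.123 nM) = 6.5041 × 10^7
x = 6.5041 × 10^7 / 7.3528 × 10^6 = 8.85

8.85-fold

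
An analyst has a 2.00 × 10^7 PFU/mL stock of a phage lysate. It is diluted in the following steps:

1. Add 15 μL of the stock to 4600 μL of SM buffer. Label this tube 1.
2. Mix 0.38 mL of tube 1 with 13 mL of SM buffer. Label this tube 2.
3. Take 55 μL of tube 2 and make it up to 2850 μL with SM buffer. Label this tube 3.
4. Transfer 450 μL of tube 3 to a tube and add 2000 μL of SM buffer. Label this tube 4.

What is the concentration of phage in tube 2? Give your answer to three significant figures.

Step 1: 15 μL + 4600 μL = 4615 μL total → factor 4615/15 = 307.67
Step 2: 0.38 mL + 13 mL = 13.38 mL total → factor 13.38/0.38 = 35.211
Dilution factor through tube 2 = 307.67 × 35.211 = 10833
[tube 2] = 2.00 × 10^7 PFU/mL / 10833 = 1.85 × 10^3 PFU/mL

1.85 × 10^3 PFU/mL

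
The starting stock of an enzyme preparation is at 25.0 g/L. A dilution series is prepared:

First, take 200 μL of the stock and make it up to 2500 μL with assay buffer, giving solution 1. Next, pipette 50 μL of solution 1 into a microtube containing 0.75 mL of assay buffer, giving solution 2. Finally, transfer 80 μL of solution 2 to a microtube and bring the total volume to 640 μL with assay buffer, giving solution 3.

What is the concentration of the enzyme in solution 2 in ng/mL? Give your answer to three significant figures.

1.25 × 10^5 ng/mL

Step 1: 200 μL brought to 2500 μL → factor 2500/200 = 12.5
Step 2: 50 μL + 0.75 mL = 800 μL total → factor 800/50 = 16
Dilution factor through solution 2 = 12.5 × 16 = 200
[solution 2] = 25.0 g/L / 200 = 0.1250 g/L = 1.25 × 10^5 ng/mL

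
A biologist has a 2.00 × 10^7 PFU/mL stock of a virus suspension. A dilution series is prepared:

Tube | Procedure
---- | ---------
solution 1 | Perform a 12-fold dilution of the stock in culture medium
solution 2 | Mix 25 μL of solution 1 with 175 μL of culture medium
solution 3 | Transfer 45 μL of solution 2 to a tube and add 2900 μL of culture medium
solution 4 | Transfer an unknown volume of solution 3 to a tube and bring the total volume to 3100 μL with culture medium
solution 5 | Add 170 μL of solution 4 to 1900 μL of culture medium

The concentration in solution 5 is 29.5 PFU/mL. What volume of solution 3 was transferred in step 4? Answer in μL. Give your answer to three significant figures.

Step 1: 12-fold → factor 12
Step 2: 25 μL + 175 μL = 200 μL total → factor 200/25 = 8
Step 3: 45 μL + 2900 μL = 2945 μL total → factor 2945/45 = 65.444
Step 4: v brought to 3100 μL → factor = 3100 μL/v
Step 5: 170 μL + 1900 μL = 2070 μL total → factor 2070/170 = 12.176
Product of known-step factors = 76501
Overall factor = 2.00 × 10^7 PFU/mL / (29.5 PFU/mL) = 6.7797 × 10^5
Step-4 factor = 6.7797 × 10^5 / 76501 = 8.8622
v = 3100 μL / 8.8622 = 350 μL

350 μL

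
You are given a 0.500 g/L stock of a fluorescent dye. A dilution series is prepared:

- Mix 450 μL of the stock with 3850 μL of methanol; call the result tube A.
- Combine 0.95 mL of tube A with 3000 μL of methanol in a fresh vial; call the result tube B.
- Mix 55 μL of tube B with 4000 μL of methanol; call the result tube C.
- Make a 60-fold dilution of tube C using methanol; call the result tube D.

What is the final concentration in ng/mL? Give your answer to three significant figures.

2.84 ng/mL

Step 1: 450 μL + 3850 μL = 4300 μL total → factor 4300/450 = 9.5556
Step 2: 0.95 mL + 3000 μL = 3.95 mL total → factor 3.95/0.95 = 4.1579
Step 3: 55 μL + 4000 μL = 4055 μL total → factor 4055/55 = 73.727
Step 4: 60-fold → factor 60
Overall dilution factor = 9.5556 × 4.1579 × 73.727 × 60 = 1.7576 × 10^5
Final = 0.500 g/L / 1.7576 × 10^5 = 2.845 × 10^-6 g/L = 2.84 ng/mL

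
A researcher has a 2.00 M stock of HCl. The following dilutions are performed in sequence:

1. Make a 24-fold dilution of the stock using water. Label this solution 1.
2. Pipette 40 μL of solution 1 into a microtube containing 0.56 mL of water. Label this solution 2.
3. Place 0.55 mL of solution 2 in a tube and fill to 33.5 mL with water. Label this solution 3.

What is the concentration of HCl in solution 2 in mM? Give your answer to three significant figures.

Step 1: 24-fold → factor 24
Step 2: 40 μL + 0.56 mL = 600 μL total → factor 600/40 = 15
Dilution factor through solution 2 = 24 × 15 = 360
[solution 2] = 2.00 M / 360 = 0.005556 M = 5.56 mM

5.56 mM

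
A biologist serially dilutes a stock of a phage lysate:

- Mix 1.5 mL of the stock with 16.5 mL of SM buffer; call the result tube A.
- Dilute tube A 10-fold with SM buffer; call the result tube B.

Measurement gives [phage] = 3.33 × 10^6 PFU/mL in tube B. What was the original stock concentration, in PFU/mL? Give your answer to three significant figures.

Step 1: 1.5 mL + 16.5 mL = 18 mL total → factor 18/1.5 = 12
Step 2: 10-fold → factor 10
Overall dilution factor = 12 × 10 = 120
Stock = 3.33 × 10^6 PFU/mL × 120 = 4.00 × 10^8 PFU/mL

4.00 × 10^8 PFU/mL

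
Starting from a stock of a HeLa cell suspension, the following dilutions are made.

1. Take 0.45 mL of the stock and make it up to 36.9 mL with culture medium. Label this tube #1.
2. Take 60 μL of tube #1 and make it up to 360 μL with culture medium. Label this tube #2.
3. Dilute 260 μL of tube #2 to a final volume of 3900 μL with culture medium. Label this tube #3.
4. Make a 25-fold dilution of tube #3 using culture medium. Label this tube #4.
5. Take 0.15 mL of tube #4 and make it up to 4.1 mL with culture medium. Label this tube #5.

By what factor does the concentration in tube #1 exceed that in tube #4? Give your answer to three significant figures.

Step 1: 0.45 mL brought to 36.9 mL → factor 36.9/0.45 = 82
Step 2: 60 μL brought to 360 μL → factor 360/60 = 6
Step 3: 260 μL brought to 3900 μL → factor 3900/260 = 15
Step 4: 25-fold → factor 25
Dilution factor to tube #1 = 82; to tube #4 = 1.845 × 10^5
[tube #1]/[tube #4] = (factor to tube #4)/(factor to tube #1) = 1.845 × 10^5/82 = 2.25 × 10^3

2.25 × 10^3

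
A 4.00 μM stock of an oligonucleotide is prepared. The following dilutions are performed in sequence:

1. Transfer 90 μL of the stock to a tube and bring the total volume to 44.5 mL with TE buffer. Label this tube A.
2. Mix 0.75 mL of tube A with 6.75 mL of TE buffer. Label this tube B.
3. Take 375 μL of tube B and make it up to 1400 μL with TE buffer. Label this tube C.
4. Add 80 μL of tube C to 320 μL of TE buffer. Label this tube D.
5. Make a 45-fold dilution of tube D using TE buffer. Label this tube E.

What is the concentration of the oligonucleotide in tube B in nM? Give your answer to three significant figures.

0.809 nM

Step 1: 90 μL brought to 44.5 mL → factor 44500/90 = 494.44
Step 2: 0.75 mL + 6.75 mL = 7.5 mL total → factor 7.5/0.75 = 10
Dilution factor through tube B = 494.44 × 10 = 4944.4
[tube B] = 4.00 μM / 4944.4 = 0.0008090 μM = 0.809 nM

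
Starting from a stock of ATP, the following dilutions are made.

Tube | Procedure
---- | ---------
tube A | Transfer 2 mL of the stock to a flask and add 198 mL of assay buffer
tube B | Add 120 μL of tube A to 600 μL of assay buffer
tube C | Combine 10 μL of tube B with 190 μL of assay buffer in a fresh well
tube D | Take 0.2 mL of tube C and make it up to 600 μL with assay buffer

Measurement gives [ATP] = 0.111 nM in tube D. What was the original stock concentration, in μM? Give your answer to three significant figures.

4.00 μM

Step 1: 2 mL + 198 mL = 200 mL total → factor 200/2 = 100
Step 2: 120 μL + 600 μL = 720 μL total → factor 720/120 = 6
Step 3: 10 μL + 190 μL = 200 μL total → factor 200/10 = 20
Step 4: 0.2 mL brought to 600 μL → factor 0.6/0.2 = 3
Overall dilution factor = 100 × 6 × 20 × 3 = 36000
Stock = 0.111 nM × 36000 = 3996 nM = 4.00 μM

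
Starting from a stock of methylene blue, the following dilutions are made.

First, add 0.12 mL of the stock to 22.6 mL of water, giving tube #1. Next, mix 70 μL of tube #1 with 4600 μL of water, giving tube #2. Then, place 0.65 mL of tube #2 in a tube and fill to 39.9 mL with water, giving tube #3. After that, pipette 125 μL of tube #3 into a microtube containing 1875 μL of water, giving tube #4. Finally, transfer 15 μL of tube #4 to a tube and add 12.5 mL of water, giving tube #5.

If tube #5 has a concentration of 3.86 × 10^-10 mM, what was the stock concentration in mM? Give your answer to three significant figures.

Step 1: 0.12 mL + 22.6 mL = 22.72 mL total → factor 22.72/0.12 = 189.33
Step 2: 70 μL + 4600 μL = 4670 μL total → factor 4670/70 = 66.714
Step 3: 0.65 mL brought to 39.9 mL → factor 39.9/0.65 = 61.385
Step 4: 125 μL + 1875 μL = 2000 μL total → factor 2000/125 = 16
Step 5: 15 μL + 12.5 mL = 12515 μL total → factor 12515/15 = 834.33
Overall dilution factor = 189.33 × 66.714 × 61.385 × 16 × 834.33 = 1.0351 × 10^10
Stock = 3.86 × 10^-10 mM × 1.0351 × 10^10 = 4.00 mM

4.00 mM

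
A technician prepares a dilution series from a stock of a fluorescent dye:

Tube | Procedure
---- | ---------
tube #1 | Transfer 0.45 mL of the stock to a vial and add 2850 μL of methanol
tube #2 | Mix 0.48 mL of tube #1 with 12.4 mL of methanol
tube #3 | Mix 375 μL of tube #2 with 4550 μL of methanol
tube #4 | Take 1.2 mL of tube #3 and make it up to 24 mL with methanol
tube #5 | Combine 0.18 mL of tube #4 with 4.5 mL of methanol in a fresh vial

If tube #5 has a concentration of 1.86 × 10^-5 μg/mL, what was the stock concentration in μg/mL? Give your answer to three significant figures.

Step 1: 0.45 mL + 2850 μL = 3.3 mL total → factor 3.3/0.45 = 7.3333
Step 2: 0.48 mL + 12.4 mL = 12.88 mL total → factor 12.88/0.48 = 26.833
Step 3: 375 μL + 4550 μL = 4925 μL total → factor 4925/375 = 13.133
Step 4: 1.2 mL brought to 24 mL → factor 24/1.2 = 20
Step 5: 0.18 mL + 4.5 mL = 4.68 mL total → factor 4.68/0.18 = 26
Overall dilution factor = 7.3333 × 26.833 × 13.133 × 20 × 26 = 1.3439 × 10^6
Stock = 1.86 × 10^-5 μg/mL × 1.3439 × 10^6 = 25.0 μg/mL

25.0 μg/mL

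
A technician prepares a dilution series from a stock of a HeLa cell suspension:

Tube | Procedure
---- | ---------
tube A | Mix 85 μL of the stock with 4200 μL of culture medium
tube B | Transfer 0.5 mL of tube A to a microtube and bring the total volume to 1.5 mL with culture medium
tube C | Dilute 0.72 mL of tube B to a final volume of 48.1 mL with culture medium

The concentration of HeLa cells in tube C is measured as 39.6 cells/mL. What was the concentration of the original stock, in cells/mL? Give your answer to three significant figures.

Step 1: 85 μL + 4200 μL = 4285 μL total → factor 4285/85 = 50.412
Step 2: 0.5 mL brought to 1.5 mL → factor 1.5/0.5 = 3
Step 3: 0.72 mL brought to 48.1 mL → factor 48.1/0.72 = 66.806
Overall dilution factor = 50.412 × 3 × 66.806 = 10103
Stock = 39.6 cells/mL × 10103 = 4.00 × 10^5 cells/mL

4.00 × 10^5 cells/mL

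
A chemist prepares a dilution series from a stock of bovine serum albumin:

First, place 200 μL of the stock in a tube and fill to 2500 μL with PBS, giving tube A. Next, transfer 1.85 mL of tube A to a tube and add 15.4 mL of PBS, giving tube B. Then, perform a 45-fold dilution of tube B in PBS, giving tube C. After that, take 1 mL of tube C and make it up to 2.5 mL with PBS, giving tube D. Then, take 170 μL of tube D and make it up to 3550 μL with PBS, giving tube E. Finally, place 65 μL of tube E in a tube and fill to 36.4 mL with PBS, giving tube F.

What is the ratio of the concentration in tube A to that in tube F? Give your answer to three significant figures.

1.23 × 10^7

Step 1: 200 μL brought to 2500 μL → factor 2500/200 = 12.5
Step 2: 1.85 mL + 15.4 mL = 17.25 mL total → factor 17.25/1.85 = 9.3243
Step 3: 45-fold → factor 45
Step 4: 1 mL brought to 2.5 mL → factor 2.5/1 = 2.5
Step 5: 170 μL brought to 3550 μL → factor 3550/170 = 20.882
Step 6: 65 μL brought to 36.4 mL → factor 36400/65 = 560
Dilution factor to tube A = 12.5; to tube F = 1.5334 × 10^8
[tube A]/[tube F] = (factor to tube F)/(factor to tube A) = 1.5334 × 10^8/12.5 = 1.23 × 10^7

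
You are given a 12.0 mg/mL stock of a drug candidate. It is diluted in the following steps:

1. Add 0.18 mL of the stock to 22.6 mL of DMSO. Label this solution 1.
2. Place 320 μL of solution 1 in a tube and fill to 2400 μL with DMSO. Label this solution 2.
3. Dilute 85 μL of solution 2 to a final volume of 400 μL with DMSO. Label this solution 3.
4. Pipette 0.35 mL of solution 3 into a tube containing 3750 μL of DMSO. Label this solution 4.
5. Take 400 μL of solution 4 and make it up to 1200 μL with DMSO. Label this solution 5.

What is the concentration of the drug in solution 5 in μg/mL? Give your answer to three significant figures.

Step 1: 0.18 mL + 22.6 mL = 22.78 mL total → factor 22.78/0.18 = 126.56
Step 2: 320 μL brought to 2400 μL → factor 2400/320 = 7.5
Step 3: 85 μL brought to 400 μL → factor 400/85 = 4.7059
Step 4: 0.35 mL + 3750 μL = 4.1 mL total → factor 4.1/0.35 = 11.714
Step 5: 400 μL brought to 1200 μL → factor 1200/400 = 3
Overall dilution factor = 126.56 × 7.5 × 4.7059 × 11.714 × 3 = 1.5697 × 10^5
Final = 12.0 mg/mL / 1.5697 × 10^5 = 7.645 × 10^-5 mg/mL = 0.0764 μg/mL

0.0764 μg/mL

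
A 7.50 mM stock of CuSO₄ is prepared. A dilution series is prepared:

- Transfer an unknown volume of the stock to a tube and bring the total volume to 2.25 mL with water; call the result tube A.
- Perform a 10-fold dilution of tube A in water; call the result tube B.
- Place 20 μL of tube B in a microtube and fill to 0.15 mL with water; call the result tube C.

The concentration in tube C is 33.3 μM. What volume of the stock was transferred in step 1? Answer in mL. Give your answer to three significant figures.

0.749 mL

Step 1: v brought to 2.25 mL → factor = 2.25 mL/v
Step 2: 10-fold → factor 10
Step 3: 20 μL brought to 0.15 mL → factor 150/20 = 7.5
Product of known-step factors = 75
Overall factor = 7.50 mM / (33.3 μM) = 225.23
Step-1 factor = 225.23 / 75 = 3.003
v = 2.25 mL / 3.003 = 0.749 mL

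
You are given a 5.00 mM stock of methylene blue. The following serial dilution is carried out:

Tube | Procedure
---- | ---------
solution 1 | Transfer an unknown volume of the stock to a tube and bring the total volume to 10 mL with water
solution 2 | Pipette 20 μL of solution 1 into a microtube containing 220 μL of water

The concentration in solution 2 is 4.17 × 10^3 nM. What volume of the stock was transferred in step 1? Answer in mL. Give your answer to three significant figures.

Step 1: v brought to 10 mL → factor = 10 mL/v
Step 2: 20 μL + 220 μL = 240 μL total → factor 240/20 = 12
Product of known-step factors = 12
Overall factor = 5.00 mM / (4.17 × 10^3 nM) = 1199
Step-1 factor = 1199 / 12 = 99.92
v = 10 mL / 99.92 = 0.100 mL

0.100 mL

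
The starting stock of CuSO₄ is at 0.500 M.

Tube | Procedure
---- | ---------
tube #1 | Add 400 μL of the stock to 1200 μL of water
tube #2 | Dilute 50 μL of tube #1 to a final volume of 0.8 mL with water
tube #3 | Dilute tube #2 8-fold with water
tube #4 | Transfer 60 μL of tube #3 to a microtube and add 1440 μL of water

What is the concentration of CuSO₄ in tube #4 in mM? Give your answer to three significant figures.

0.0391 mM

Step 1: 400 μL + 1200 μL = 1600 μL total → factor 1600/400 = 4
Step 2: 50 μL brought to 0.8 mL → factor 800/50 = 16
Step 3: 8-fold → factor 8
Step 4: 60 μL + 1440 μL = 1500 μL total → factor 1500/60 = 25
Overall dilution factor = 4 × 16 × 8 × 25 = 12800
Final = 0.500 M / 12800 = 3.906 × 10^-5 M = 0.0391 mM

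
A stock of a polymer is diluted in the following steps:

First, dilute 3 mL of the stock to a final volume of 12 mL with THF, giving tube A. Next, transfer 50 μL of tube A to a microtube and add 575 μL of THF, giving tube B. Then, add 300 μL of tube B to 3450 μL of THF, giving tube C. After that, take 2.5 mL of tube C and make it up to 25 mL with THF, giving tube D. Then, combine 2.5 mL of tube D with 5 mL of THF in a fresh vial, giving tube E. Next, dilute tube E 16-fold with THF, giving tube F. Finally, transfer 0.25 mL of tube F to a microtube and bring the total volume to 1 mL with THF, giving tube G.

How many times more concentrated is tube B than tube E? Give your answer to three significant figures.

375

Step 1: 3 mL brought to 12 mL → factor 12/3 = 4
Step 2: 50 μL + 575 μL = 625 μL total → factor 625/50 = 12.5
Step 3: 300 μL + 3450 μL = 3750 μL total → factor 3750/300 = 12.5
Step 4: 2.5 mL brought to 25 mL → factor 25/2.5 = 10
Step 5: 2.5 mL + 5 mL = 7.5 mL total → factor 7.5/2.5 = 3
Dilution factor to tube B = 50; to tube E = 18750
[tube B]/[tube E] = (factor to tube E)/(factor to tube B) = 18750/50 = 375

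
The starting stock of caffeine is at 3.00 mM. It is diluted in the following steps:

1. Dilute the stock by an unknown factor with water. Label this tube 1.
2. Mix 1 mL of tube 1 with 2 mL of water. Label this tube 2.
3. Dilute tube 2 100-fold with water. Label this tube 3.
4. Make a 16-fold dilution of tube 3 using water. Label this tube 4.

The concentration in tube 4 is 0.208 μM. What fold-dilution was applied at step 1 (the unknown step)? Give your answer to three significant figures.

3.00-fold

Step 1: unknown factor x
Step 2: 1 mL + 2 mL = 3 mL total → factor 3/1 = 3
Step 3: 100-fold → factor 100
Step 4: 16-fold → factor 16
Product of known-step factors = 4800
Overall factor = 3.00 mM / (0.208 μM) = 14423
x = 14423 / 4800 = 3.00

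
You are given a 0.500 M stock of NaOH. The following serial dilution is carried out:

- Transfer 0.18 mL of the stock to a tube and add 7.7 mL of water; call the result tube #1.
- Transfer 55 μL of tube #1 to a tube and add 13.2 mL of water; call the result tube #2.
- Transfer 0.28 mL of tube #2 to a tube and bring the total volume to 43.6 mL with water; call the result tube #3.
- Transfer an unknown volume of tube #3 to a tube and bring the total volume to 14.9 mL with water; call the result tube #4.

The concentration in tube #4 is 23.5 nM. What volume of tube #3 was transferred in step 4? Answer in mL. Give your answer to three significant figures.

1.15 mL

Step 1: 0.18 mL + 7.7 mL = 7.88 mL total → factor 7.88/0.18 = 43.778
Step 2: 55 μL + 13.2 mL = 13255 μL total → factor 13255/55 = 241
Step 3: 0.28 mL brought to 43.6 mL → factor 43.6/0.28 = 155.71
Step 4: v brought to 14.9 mL → factor = 14.9 mL/v
Product of known-step factors = 1.6429 × 10^6
Overall factor = 0.500 M / (23.5 nM) = 2.1277 × 10^7
Step-4 factor = 2.1277 × 10^7 / 1.6429 × 10^6 = 12.951
v = 14.9 mL / 12.951 = 1.15 mL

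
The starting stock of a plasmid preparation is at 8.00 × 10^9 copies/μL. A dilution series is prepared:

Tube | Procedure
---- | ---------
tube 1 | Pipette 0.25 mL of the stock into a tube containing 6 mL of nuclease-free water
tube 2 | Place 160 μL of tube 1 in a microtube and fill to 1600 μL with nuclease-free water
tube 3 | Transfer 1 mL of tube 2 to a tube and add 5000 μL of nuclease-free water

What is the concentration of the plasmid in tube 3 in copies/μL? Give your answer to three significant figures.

Step 1: 0.25 mL + 6 mL = 6.25 mL total → factor 6.25/0.25 = 25
Step 2: 160 μL brought to 1600 μL → factor 1600/160 = 10
Step 3: 1 mL + 5000 μL = 6 mL total → factor 6/1 = 6
Overall dilution factor = 25 × 10 × 6 = 1500
Final = 8.00 × 10^9 copies/μL / 1500 = 5.33 × 10^6 copies/μL

5.33 × 10^6 copies/μL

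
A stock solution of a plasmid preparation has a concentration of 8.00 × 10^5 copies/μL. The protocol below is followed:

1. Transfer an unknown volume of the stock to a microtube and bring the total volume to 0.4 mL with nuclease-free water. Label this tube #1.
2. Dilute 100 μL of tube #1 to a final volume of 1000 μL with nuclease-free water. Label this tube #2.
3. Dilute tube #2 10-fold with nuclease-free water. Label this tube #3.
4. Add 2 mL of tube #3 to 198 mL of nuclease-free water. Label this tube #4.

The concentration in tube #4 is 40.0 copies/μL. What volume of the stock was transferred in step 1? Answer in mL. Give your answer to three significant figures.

0.200 mL

Step 1: v brought to 0.4 mL → factor = 0.4 mL/v
Step 2: 100 μL brought to 1000 μL → factor 1000/100 = 10
Step 3: 10-fold → factor 10
Step 4: 2 mL + 198 mL = 200 mL total → factor 200/2 = 100
Product of known-step factors = 10000
Overall factor = 8.00 × 10^5 copies/μL / (40.0 copies/μL) = 20000
Step-1 factor = 20000 / 10000 = 2
v = 0.4 mL / 2 = 0.200 mL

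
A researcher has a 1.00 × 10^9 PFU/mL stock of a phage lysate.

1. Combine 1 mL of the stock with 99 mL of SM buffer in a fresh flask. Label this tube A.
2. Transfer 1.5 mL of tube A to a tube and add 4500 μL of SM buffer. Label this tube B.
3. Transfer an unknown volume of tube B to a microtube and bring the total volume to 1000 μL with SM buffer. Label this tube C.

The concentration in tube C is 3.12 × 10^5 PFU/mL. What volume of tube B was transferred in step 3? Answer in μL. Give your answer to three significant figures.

Step 1: 1 mL + 99 mL = 100 mL total → factor 100/1 = 100
Step 2: 1.5 mL + 4500 μL = 6 mL total → factor 6/1.5 = 4
Step 3: v brought to 1000 μL → factor = 1000 μL/v
Product of known-step factors = 400
Overall factor = 1.00 × 10^9 PFU/mL / (3.12 × 10^5 PFU/mL) = 3205.1
Step-3 factor = 3205.1 / 400 = 8.0128
v = 1000 μL / 8.0128 = 125 μL

125 μL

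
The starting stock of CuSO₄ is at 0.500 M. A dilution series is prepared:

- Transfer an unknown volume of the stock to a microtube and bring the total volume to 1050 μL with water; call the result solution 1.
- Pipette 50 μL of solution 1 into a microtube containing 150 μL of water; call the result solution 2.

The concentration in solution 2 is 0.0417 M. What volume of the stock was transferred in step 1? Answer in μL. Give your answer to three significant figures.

350 μL

Step 1: v brought to 1050 μL → factor = 1050 μL/v
Step 2: 50 μL + 150 μL = 200 μL total → factor 200/50 = 4
Product of known-step factors = 4
Overall factor = 0.500 M / (0.0417 M) = 11.99
Step-1 factor = 11.99 / 4 = 2.9976
v = 1050 μL / 2.9976 = 350 μL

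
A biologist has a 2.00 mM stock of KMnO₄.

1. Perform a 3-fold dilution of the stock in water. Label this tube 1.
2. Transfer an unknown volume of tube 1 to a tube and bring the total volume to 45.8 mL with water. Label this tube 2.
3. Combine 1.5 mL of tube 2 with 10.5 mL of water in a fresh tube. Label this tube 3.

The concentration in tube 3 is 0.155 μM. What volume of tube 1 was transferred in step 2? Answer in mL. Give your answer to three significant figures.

Step 1: 3-fold → factor 3
Step 2: v brought to 45.8 mL → factor = 45.8 mL/v
Step 3: 1.5 mL + 10.5 mL = 12 mL total → factor 12/1.5 = 8
Product of known-step factors = 24
Overall factor = 2.00 mM / (0.155 μM) = 12903
Step-2 factor = 12903 / 24 = 537.63
v = 45.8 mL / 537.63 = 0.0852 mL

0.0852 mL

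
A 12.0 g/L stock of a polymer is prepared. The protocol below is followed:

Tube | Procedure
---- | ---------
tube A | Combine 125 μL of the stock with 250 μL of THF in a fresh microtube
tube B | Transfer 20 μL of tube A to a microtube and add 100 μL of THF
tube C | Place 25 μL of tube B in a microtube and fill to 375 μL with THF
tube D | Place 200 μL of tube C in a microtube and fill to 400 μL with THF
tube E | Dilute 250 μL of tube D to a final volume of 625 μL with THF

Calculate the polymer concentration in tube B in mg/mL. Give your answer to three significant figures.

Step 1: 125 μL + 250 μL = 375 μL total → factor 375/125 = 3
Step 2: 20 μL + 100 μL = 120 μL total → factor 120/20 = 6
Dilution factor through tube B = 3 × 6 = 18
[tube B] = 12.0 g/L / 18 = 0.6667 g/L = 0.667 mg/mL

0.667 mg/mL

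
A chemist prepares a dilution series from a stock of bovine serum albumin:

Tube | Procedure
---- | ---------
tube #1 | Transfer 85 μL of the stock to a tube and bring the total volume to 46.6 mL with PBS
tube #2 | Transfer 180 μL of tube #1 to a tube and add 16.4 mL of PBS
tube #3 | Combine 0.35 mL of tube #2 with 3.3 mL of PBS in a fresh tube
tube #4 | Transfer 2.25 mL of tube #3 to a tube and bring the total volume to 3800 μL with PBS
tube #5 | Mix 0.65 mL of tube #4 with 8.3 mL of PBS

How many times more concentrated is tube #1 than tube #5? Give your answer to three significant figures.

2.23 × 10^4

Step 1: 85 μL brought to 46.6 mL → factor 46600/85 = 548.24
Step 2: 180 μL + 16.4 mL = 16580 μL total → factor 16580/180 = 92.111
Step 3: 0.35 mL + 3.3 mL = 3.65 mL total → factor 3.65/0.35 = 10.429
Step 4: 2.25 mL brought to 3800 μL → factor 3.8/2.25 = 1.6889
Step 5: 0.65 mL + 8.3 mL = 8.95 mL total → factor 8.95/0.65 = 13.769
Dilution factor to tube #1 = 548.24; to tube #5 = 1.2247 × 10^7
[tube #1]/[tube #5] = (factor to tube #5)/(factor to tube #1) = 1.2247 × 10^7/548.24 = 2.23 × 10^4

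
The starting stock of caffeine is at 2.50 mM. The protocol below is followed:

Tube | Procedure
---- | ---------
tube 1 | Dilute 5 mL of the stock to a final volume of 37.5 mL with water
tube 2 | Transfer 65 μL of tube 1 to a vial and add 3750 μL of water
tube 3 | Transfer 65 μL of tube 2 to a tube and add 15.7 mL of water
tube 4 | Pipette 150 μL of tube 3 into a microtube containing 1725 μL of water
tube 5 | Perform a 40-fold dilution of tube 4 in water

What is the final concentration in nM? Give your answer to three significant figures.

Step 1: 5 mL brought to 37.5 mL → factor 37.5/5 = 7.5
Step 2: 65 μL + 3750 μL = 3815 μL total → factor 3815/65 = 58.692
Step 3: 65 μL + 15.7 mL = 15765 μL total → factor 15765/65 = 242.54
Step 4: 150 μL + 1725 μL = 1875 μL total → factor 1875/150 = 12.5
Step 5: 40-fold → factor 40
Overall dilution factor = 7.5 × 58.692 × 242.54 × 12.5 × 40 = 5.3382 × 10^7
Final = 2.50 mM / 5.3382 × 10^7 = 4.683 × 10^-8 mM = 0.0468 nM

0.0468 nM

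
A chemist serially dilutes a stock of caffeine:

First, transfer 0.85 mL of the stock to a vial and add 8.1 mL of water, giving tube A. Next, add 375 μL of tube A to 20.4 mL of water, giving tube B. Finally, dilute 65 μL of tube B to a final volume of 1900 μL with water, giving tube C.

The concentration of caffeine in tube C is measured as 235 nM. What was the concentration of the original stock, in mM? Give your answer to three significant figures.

Step 1: 0.85 mL + 8.1 mL = 8.95 mL total → factor 8.95/0.85 = 10.529
Step 2: 375 μL + 20.4 mL = 20775 μL total → factor 20775/375 = 55.4
Step 3: 65 μL brought to 1900 μL → factor 1900/65 = 29.231
Overall dilution factor = 10.529 × 55.4 × 29.231 = 17051
Stock = 235 nM × 17051 = 4.007 × 10^6 nM = 4.01 mM

4.01 mM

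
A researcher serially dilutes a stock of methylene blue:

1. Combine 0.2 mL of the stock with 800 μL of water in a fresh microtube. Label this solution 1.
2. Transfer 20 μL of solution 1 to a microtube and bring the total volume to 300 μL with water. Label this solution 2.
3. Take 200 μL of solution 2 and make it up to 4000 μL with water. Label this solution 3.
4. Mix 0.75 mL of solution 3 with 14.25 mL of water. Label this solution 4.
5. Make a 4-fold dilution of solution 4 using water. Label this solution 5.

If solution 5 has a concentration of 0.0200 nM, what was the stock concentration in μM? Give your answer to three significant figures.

Step 1: 0.2 mL + 800 μL = 1 mL total → factor 1/0.2 = 5
Step 2: 20 μL brought to 300 μL → factor 300/20 = 15
Step 3: 200 μL brought to 4000 μL → factor 4000/200 = 20
Step 4: 0.75 mL + 14.25 mL = 15 mL total → factor 15/0.75 = 20
Step 5: 4-fold → factor 4
Overall dilution factor = 5 × 15 × 20 × 20 × 4 = 1.2 × 10^5
Stock = 0.0200 nM × 1.2 × 10^5 = 2400 nM = 2.40 μM

2.40 μM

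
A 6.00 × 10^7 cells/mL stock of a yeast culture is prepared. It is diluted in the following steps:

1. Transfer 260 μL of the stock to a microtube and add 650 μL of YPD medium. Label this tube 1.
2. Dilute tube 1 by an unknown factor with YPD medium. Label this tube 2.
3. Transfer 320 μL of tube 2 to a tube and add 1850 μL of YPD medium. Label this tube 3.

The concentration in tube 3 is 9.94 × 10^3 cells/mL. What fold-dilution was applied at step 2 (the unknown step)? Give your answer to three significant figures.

Step 1: 260 μL + 650 μL = 910 μL total → factor 910/260 = 3.5
Step 2: unknown factor x
Step 3: 320 μL + 1850 μL = 2170 μL total → factor 2170/320 = 6.7812
Product of known-step factors = 23.734
Overall factor = 6.00 × 10^7 cells/mL / (9.94 × 10^3 cells/mL) = 6036.2
x = 6036.2 / 23.734 = 254

254-fold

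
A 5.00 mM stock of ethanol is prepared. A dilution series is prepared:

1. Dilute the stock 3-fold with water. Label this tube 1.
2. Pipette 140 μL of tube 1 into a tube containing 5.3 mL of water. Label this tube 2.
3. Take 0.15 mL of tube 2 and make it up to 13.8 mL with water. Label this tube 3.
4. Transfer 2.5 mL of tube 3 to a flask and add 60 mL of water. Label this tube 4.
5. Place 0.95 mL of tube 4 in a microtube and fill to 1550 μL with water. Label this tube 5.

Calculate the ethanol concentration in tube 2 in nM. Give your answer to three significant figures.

4.29 × 10^4 nM

Step 1: 3-fold → factor 3
Step 2: 140 μL + 5.3 mL = 5440 μL total → factor 5440/140 = 38.857
Dilution factor through tube 2 = 3 × 38.857 = 116.57
[tube 2] = 5.00 mM / 116.57 = 0.04289 mM = 4.29 × 10^4 nM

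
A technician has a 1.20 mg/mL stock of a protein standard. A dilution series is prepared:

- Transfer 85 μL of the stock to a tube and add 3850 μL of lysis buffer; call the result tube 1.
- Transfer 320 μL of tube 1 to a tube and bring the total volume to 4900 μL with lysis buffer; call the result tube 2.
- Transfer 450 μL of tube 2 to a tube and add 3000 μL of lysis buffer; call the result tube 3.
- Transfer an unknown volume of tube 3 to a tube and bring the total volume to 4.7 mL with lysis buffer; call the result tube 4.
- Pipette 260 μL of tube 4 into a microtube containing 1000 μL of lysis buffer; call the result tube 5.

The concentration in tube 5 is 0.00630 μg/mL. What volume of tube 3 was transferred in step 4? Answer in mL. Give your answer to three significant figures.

Step 1: 85 μL + 3850 μL = 3935 μL total → factor 3935/85 = 46.294
Step 2: 320 μL brought to 4900 μL → factor 4900/320 = 15.312
Step 3: 450 μL + 3000 μL = 3450 μL total → factor 3450/450 = 7.6667
Step 4: v brought to 4.7 mL → factor = 4.7 mL/v
Step 5: 260 μL + 1000 μL = 1260 μL total → factor 1260/260 = 4.8462
Product of known-step factors = 26338
Overall factor = 1.20 mg/mL / (0.00630 μg/mL) = 1.9048 × 10^5
Step-4 factor = 1.9048 × 10^5 / 26338 = 7.2321
v = 4.7 mL / 7.2321 = 0.650 mL

0.650 mL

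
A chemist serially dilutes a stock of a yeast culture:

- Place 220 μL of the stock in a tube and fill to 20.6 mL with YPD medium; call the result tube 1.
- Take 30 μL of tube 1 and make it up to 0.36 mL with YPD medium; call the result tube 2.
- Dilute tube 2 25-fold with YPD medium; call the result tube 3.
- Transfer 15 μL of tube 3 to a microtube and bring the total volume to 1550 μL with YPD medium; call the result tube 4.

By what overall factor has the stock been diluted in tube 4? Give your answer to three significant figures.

Step 1: 220 μL brought to 20.6 mL → factor 20600/220 = 93.636
Step 2: 30 μL brought to 0.36 mL → factor 360/30 = 12
Step 3: 25-fold → factor 25
Step 4: 15 μL brought to 1550 μL → factor 1550/15 = 103.33
Overall dilution factor = 93.636 × 12 × 25 × 103.33 = 2.9027 × 10^6

2.90 × 10^6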